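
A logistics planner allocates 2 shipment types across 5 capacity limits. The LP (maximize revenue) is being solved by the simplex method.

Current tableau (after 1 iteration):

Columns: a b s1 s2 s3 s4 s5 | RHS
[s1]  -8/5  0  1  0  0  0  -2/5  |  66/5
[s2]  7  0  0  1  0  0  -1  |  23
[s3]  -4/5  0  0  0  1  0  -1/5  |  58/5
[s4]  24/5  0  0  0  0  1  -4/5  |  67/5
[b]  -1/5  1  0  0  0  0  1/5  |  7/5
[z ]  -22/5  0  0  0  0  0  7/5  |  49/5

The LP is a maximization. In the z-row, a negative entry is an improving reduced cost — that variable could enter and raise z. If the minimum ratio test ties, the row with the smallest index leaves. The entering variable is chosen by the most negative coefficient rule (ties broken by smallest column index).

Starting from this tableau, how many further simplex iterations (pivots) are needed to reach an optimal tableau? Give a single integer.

pivot: a in, s4 out → z = 265/12
No improving column remains; optimal.

1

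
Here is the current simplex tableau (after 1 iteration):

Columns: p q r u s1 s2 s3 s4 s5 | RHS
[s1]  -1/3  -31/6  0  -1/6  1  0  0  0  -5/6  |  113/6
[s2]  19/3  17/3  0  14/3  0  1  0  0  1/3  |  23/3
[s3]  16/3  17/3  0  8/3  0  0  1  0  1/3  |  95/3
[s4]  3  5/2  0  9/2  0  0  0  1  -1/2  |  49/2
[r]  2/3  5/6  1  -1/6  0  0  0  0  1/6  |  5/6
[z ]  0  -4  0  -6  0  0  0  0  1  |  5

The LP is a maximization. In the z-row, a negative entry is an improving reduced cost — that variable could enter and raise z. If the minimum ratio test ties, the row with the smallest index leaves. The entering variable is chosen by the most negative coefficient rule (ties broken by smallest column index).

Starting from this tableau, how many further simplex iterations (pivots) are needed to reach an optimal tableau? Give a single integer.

1

pivot: u in, s2 out → z = 104/7
No improving column remains; optimal.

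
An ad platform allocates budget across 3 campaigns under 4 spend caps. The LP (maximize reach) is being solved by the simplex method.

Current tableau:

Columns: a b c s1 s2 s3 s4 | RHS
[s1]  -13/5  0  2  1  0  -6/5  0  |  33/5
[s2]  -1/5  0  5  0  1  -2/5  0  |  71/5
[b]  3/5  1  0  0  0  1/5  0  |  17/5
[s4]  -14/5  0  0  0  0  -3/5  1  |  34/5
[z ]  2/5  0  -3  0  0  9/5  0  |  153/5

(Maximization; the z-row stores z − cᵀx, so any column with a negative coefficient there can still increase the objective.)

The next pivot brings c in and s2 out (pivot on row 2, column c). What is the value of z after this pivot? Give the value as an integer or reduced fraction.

Minimum ratio for c: (71/5)/5 = 71/25.
z changes by −(z-row coeff of c)·ratio = −(-3)·(71/25) = 213/25.
New z = 153/5 + (213/25) = 978/25.

978/25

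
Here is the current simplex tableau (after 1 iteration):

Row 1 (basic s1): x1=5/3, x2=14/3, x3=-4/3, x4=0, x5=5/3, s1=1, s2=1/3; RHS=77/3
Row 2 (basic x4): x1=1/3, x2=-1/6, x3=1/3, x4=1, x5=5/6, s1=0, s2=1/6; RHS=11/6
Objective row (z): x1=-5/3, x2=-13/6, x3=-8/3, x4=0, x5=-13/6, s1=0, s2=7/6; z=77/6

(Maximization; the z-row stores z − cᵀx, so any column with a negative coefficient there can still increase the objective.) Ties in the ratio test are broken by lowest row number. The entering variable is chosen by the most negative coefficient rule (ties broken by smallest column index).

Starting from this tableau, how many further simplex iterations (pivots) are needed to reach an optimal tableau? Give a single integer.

pivot: x3 in, x4 out → z = 55/2
pivot: x2 in, s1 out → z = 451/8
No improving column remains; optimal.

2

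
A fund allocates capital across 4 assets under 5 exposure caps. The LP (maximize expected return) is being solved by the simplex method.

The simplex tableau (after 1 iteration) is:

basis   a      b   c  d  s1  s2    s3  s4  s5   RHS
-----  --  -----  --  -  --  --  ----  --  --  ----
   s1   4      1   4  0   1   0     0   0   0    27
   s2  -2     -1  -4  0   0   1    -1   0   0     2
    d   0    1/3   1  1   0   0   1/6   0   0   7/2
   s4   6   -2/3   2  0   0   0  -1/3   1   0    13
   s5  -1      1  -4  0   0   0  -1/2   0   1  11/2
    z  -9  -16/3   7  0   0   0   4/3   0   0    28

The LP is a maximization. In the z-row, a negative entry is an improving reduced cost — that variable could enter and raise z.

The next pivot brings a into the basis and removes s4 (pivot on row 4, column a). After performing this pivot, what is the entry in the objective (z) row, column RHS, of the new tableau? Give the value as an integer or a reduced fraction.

Pivot element is row 4, column a: 6.
Normalize row 4: new (row 4, RHS) = 13/6 = 13/6.
z-row ← z-row − (-9)·(new row 4): 28 − (-9)·(13/6) = 95/2.

95/2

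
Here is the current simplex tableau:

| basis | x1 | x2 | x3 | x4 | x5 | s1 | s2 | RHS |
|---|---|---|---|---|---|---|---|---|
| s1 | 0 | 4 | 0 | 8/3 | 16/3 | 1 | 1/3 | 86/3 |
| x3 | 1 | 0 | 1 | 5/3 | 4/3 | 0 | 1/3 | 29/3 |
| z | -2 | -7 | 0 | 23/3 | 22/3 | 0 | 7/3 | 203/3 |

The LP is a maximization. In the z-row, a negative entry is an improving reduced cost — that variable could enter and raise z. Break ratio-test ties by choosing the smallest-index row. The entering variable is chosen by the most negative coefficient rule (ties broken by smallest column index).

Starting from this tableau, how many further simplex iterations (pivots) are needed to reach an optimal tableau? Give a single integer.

2

pivot: x2 in, s1 out → z = 707/6
pivot: x1 in, x3 out → z = 823/6
No improving column remains; optimal.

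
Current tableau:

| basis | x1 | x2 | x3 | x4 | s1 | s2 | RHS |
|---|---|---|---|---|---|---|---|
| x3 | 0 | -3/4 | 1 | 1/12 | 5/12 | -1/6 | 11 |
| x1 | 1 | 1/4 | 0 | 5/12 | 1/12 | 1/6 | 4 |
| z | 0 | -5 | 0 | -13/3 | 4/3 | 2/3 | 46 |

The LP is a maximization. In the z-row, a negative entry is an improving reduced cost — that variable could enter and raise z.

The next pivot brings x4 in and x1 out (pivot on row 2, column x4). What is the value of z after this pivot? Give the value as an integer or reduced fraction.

Minimum ratio for x4: 4/(5/12) = 48/5.
z changes by −(z-row coeff of x4)·ratio = −(-13/3)·(48/5) = 208/5.
New z = 46 + (208/5) = 438/5.

438/5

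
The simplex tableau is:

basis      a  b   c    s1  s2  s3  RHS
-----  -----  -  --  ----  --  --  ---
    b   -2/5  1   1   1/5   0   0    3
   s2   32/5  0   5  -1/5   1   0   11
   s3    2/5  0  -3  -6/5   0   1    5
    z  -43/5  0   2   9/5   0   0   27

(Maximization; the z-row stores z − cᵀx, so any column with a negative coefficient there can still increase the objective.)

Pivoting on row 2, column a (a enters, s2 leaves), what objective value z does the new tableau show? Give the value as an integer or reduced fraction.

Minimum ratio for a: 11/(32/5) = 55/32.
z changes by −(z-row coeff of a)·ratio = −(-43/5)·(55/32) = 473/32.
New z = 27 + (473/32) = 1337/32.

1337/32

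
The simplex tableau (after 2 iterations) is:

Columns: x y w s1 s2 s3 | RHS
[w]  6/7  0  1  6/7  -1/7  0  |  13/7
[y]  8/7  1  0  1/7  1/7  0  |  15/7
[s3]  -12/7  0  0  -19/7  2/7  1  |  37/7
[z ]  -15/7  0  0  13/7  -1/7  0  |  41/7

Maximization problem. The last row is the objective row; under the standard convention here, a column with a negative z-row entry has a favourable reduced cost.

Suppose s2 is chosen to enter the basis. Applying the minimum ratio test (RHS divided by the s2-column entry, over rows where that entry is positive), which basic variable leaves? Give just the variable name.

Ratios: row 1 (w): entry -1/7 ≤ 0, skip; row 2 (y): (15/7)/(1/7) = 15; row 3 (s3): (37/7)/(2/7) = 37/2.
Minimum ratio 15 is in the y row, so y leaves.

y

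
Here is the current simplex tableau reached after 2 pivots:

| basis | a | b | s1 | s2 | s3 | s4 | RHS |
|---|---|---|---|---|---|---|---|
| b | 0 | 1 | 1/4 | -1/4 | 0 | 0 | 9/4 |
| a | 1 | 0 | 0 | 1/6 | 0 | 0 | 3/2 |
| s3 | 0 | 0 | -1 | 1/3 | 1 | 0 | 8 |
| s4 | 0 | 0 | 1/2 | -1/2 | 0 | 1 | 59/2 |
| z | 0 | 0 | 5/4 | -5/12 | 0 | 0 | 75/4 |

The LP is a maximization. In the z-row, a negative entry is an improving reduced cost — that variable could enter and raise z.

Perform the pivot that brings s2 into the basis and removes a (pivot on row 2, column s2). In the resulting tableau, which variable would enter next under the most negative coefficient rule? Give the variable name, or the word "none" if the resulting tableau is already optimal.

Pivot element 1/6. New z-row = old z-row − (-5/12)·(row 2/(1/6)).
Updated z-row coefficients: a: 5/2, b: 0, s1: 5/4, s2: 0, s3: 0, s4: 0.
No coefficient is strictly negative; the tableau after this pivot is optimal.

none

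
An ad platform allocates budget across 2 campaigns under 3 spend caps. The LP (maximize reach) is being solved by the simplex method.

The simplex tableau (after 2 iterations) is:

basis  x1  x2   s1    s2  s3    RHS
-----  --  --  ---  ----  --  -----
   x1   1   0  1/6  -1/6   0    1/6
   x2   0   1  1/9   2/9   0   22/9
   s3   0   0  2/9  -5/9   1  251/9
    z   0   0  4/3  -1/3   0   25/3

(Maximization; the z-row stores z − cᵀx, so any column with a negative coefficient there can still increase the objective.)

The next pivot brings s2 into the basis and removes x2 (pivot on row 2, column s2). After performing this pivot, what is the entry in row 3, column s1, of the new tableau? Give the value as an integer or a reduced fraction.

1/2

Pivot element is row 2, column s2: 2/9.
Normalize row 2: new (row 2, s1) = (1/9)/(2/9) = 1/2.
row 3 ← row 3 − (-5/9)·(new row 2): 2/9 − (-5/9)·(1/2) = 1/2.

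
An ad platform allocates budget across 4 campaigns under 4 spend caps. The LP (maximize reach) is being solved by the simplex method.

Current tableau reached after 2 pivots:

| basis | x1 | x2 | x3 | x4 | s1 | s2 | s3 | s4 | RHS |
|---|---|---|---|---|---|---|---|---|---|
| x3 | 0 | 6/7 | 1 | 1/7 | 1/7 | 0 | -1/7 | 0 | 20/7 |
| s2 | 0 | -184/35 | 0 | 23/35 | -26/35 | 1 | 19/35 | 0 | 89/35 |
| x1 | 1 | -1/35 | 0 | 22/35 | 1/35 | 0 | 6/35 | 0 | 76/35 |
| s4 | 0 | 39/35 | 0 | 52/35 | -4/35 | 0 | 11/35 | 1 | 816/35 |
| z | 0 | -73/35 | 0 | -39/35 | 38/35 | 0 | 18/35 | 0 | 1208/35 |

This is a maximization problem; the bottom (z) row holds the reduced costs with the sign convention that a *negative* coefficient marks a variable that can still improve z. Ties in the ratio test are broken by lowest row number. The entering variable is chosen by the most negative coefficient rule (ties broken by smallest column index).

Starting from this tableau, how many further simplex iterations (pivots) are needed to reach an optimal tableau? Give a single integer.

2

pivot: x2 in, x3 out → z = 622/15
pivot: x4 in, x1 out → z = 840/19
No improving column remains; optimal.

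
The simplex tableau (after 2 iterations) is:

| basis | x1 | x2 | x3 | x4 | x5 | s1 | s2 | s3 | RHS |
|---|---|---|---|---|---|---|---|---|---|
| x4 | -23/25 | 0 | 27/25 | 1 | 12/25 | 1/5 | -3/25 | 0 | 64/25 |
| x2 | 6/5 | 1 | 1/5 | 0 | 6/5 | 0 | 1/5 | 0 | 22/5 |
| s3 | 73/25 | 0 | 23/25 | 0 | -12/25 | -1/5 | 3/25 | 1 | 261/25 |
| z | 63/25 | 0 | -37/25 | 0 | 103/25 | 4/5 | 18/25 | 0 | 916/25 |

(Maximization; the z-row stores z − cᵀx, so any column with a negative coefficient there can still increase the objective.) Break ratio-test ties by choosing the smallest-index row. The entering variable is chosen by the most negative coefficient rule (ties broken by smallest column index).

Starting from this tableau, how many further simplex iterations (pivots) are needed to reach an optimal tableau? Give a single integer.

1

pivot: x3 in, x4 out → z = 1084/27
No improving column remains; optimal.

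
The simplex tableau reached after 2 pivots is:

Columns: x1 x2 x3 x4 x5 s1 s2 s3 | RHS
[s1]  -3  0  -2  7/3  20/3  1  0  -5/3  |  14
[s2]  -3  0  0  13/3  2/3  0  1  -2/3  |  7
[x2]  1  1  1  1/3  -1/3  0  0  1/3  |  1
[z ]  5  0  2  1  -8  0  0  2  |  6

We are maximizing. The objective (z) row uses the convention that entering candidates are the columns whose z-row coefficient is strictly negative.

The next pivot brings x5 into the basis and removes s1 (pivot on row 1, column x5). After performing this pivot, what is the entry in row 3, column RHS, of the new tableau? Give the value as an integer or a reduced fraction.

Pivot element is row 1, column x5: 20/3.
Normalize row 1: new (row 1, RHS) = 14/(20/3) = 21/10.
row 3 ← row 3 − (-1/3)·(new row 1): 1 − (-1/3)·(21/10) = 17/10.

17/10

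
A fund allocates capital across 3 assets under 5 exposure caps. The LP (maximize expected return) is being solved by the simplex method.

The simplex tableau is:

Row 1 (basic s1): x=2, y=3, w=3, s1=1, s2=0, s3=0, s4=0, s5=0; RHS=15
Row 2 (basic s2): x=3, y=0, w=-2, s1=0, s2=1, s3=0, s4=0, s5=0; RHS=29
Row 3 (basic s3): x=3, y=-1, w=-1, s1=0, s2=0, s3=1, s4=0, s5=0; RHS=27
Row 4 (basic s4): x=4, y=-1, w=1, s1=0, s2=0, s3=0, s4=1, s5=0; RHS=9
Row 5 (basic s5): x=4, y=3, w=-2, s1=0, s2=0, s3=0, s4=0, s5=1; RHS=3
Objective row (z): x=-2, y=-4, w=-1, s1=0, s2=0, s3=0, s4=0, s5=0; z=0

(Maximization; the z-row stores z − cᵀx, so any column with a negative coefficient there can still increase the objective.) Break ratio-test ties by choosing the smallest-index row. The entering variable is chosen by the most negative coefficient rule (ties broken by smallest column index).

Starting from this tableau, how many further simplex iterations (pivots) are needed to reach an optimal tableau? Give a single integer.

2

pivot: y in, s5 out → z = 4
pivot: w in, s1 out → z = 64/5
No improving column remains; optimal.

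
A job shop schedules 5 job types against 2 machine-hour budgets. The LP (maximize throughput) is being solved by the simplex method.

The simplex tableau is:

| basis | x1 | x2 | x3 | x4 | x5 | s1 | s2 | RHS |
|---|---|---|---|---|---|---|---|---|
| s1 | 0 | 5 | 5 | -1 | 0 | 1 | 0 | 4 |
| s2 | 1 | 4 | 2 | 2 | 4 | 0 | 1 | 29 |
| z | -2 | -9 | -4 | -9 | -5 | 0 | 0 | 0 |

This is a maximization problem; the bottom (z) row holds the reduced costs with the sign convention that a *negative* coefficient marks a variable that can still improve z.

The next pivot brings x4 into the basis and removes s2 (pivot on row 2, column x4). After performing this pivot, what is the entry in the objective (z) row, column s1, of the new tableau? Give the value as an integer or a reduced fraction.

Pivot element is row 2, column x4: 2.
Normalize row 2: new (row 2, s1) = 0/2 = 0.
z-row ← z-row − (-9)·(new row 2): 0 − (-9)·0 = 0.

0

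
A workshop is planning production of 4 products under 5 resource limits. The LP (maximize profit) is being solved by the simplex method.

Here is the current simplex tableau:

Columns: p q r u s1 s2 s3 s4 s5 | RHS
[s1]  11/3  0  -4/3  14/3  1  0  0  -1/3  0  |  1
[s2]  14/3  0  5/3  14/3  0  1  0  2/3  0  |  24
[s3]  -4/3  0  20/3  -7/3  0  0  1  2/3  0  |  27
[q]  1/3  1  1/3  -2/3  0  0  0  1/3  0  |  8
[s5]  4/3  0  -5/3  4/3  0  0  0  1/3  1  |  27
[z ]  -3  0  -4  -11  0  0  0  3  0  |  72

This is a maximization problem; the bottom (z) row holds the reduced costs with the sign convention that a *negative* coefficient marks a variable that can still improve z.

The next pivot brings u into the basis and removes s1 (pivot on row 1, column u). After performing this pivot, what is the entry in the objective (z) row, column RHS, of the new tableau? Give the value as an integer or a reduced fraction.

1041/14

Pivot element is row 1, column u: 14/3.
Normalize row 1: new (row 1, RHS) = 1/(14/3) = 3/14.
z-row ← z-row − (-11)·(new row 1): 72 − (-11)·(3/14) = 1041/14.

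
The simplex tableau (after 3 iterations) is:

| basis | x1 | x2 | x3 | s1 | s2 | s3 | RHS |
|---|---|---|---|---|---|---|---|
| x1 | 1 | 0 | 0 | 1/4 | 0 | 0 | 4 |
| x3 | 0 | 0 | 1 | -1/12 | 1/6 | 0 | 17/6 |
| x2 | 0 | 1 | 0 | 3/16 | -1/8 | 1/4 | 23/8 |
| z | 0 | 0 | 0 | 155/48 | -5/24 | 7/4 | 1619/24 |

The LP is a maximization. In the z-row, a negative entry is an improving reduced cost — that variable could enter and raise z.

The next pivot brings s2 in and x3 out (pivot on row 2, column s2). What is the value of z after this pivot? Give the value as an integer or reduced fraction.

Minimum ratio for s2: (17/6)/(1/6) = 17.
z changes by −(z-row coeff of s2)·ratio = −(-5/24)·17 = 85/24.
New z = 1619/24 + (85/24) = 71.

71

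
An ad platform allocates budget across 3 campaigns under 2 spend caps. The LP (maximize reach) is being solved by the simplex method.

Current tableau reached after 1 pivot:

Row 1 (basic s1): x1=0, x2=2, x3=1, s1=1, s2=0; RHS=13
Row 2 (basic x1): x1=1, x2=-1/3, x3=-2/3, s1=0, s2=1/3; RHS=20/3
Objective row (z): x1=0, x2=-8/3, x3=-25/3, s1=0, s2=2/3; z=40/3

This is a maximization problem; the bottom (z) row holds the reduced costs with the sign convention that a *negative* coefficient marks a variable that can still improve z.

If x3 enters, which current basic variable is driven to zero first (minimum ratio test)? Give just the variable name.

s1

Ratios: row 1 (s1): 13/1 = 13; row 2 (x1): entry -2/3 ≤ 0, skip.
Minimum ratio 13 is in the s1 row, so s1 leaves.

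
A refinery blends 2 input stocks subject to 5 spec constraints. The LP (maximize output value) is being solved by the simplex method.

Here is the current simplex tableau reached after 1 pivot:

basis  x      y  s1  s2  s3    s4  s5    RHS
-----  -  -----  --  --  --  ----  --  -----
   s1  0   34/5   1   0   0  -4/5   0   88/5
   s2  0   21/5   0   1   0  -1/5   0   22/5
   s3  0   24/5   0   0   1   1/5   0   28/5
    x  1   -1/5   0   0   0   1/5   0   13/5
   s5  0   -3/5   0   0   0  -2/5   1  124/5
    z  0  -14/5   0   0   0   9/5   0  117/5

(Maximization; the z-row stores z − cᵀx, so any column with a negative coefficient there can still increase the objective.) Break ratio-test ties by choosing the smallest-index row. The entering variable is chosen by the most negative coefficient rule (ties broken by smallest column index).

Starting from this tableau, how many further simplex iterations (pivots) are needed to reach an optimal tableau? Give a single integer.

1

pivot: y in, s2 out → z = 79/3
No improving column remains; optimal.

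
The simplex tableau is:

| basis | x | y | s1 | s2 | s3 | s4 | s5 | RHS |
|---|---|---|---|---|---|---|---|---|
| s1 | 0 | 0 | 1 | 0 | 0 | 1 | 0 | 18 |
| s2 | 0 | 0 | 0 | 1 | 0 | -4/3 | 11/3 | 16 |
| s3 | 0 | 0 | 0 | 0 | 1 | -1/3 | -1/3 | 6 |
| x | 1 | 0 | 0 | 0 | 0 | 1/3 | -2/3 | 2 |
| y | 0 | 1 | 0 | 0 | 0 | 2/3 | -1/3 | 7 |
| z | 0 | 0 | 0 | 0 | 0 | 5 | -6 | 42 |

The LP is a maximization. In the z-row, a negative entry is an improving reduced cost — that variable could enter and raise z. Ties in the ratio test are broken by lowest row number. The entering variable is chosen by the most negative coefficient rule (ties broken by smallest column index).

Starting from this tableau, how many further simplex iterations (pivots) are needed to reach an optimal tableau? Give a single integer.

1

pivot: s5 in, s2 out → z = 750/11
No improving column remains; optimal.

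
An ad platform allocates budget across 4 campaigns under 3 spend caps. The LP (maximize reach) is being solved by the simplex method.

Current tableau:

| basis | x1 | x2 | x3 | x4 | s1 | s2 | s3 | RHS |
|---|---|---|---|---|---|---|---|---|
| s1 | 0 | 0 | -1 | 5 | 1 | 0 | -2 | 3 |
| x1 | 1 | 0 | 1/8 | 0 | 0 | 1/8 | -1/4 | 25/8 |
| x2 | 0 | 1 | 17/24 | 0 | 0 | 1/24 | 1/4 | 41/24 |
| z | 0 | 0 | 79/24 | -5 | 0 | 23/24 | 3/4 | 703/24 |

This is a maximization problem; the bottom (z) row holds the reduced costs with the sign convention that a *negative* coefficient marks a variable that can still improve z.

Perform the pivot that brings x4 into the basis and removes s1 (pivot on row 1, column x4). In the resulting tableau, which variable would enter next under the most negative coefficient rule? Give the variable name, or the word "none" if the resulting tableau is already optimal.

Pivot element 5. New z-row = old z-row − (-5)·(row 1/5).
Updated z-row coefficients: x1: 0, x2: 0, x3: 55/24, x4: 0, s1: 1, s2: 23/24, s3: -5/4.
The most negative is -5/4 in column s3, so s3 would enter next.

s3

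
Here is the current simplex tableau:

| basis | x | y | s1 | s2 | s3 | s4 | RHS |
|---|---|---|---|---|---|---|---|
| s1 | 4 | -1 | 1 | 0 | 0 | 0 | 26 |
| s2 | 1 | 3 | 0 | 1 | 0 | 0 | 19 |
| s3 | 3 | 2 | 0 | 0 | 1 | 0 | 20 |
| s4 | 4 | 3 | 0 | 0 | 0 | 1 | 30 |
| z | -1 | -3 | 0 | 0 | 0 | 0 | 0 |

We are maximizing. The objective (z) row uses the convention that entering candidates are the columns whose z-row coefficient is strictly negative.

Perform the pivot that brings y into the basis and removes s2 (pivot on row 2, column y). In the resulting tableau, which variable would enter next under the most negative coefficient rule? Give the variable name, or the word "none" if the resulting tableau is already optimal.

Pivot element 3. New z-row = old z-row − (-3)·(row 2/3).
Updated z-row coefficients: x: 0, y: 0, s1: 0, s2: 1, s3: 0, s4: 0.
No coefficient is strictly negative; the tableau after this pivot is optimal.

none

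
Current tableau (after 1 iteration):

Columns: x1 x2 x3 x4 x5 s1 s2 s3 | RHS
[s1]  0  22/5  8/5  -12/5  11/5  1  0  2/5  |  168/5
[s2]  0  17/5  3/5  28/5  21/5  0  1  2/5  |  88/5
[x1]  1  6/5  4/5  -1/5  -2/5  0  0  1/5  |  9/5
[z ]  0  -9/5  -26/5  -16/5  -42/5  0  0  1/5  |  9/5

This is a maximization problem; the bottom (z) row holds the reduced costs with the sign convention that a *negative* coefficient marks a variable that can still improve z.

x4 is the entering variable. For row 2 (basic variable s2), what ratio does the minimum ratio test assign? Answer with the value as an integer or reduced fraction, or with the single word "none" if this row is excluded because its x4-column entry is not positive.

Ratio = RHS / (x4 entry) = (88/5) / (28/5) = 22/7.

22/7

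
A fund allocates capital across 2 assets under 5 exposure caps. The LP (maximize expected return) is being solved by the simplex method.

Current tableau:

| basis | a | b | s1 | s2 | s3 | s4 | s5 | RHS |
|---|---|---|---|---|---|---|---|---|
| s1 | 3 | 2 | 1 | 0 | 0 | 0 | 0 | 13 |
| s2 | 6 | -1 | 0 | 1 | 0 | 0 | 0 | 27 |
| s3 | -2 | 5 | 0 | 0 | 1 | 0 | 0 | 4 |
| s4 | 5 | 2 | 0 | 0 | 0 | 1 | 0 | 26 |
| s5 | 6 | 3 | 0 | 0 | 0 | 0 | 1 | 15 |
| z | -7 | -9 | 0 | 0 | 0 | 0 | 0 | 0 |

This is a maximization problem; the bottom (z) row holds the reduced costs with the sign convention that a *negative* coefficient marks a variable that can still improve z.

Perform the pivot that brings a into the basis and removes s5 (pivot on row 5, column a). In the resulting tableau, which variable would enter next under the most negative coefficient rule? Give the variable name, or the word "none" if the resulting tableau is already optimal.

b

Pivot element 6. New z-row = old z-row − (-7)·(row 5/6).
Updated z-row coefficients: a: 0, b: -11/2, s1: 0, s2: 0, s3: 0, s4: 0, s5: 7/6.
The most negative is -11/2 in column b, so b would enter next.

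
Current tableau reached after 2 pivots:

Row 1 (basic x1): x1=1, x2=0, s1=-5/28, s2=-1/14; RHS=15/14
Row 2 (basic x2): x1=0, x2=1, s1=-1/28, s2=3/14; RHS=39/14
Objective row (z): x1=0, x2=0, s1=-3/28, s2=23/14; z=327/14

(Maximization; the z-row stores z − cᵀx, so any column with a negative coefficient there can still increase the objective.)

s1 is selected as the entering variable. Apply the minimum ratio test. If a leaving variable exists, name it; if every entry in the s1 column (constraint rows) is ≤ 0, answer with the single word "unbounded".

s1-column entries: row 1: -5/28, row 2: -1/28. All ≤ 0, so s1 can increase without bound; the LP is unbounded in this direction.

unbounded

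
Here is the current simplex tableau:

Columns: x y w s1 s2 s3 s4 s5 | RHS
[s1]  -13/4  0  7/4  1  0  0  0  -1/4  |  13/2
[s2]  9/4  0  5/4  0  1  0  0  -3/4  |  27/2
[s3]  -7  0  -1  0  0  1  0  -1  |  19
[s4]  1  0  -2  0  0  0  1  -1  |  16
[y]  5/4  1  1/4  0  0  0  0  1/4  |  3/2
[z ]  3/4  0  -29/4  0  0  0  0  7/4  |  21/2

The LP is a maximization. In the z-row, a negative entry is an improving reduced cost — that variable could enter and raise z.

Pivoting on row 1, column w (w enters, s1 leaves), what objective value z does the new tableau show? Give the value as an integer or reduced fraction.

262/7

Minimum ratio for w: (13/2)/(7/4) = 26/7.
z changes by −(z-row coeff of w)·ratio = −(-29/4)·(26/7) = 377/14.
New z = 21/2 + (377/14) = 262/7.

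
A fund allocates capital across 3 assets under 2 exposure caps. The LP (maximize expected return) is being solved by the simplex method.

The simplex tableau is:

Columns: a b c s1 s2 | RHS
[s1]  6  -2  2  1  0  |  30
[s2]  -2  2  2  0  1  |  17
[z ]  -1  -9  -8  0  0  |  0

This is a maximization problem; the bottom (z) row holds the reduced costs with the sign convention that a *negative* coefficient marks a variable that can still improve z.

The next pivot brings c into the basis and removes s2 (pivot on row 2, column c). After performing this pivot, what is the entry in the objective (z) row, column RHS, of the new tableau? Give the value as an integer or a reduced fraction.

Pivot element is row 2, column c: 2.
Normalize row 2: new (row 2, RHS) = 17/2 = 17/2.
z-row ← z-row − (-8)·(new row 2): 0 − (-8)·(17/2) = 68.

68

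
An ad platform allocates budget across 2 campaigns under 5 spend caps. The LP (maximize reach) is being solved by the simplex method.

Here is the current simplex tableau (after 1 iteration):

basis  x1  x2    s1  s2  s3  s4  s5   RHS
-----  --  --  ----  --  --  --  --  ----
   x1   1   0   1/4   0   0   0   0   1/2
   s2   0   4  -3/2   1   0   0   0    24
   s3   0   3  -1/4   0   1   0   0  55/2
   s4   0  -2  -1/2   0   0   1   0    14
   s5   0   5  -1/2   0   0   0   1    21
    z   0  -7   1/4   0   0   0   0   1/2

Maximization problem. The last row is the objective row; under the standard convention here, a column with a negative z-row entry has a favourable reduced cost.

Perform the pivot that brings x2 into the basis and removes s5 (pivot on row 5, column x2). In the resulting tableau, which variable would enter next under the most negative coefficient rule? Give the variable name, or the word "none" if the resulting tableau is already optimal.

s1

Pivot element 5. New z-row = old z-row − (-7)·(row 5/5).
Updated z-row coefficients: x1: 0, x2: 0, s1: -9/20, s2: 0, s3: 0, s4: 0, s5: 7/5.
The most negative is -9/20 in column s1, so s1 would enter next.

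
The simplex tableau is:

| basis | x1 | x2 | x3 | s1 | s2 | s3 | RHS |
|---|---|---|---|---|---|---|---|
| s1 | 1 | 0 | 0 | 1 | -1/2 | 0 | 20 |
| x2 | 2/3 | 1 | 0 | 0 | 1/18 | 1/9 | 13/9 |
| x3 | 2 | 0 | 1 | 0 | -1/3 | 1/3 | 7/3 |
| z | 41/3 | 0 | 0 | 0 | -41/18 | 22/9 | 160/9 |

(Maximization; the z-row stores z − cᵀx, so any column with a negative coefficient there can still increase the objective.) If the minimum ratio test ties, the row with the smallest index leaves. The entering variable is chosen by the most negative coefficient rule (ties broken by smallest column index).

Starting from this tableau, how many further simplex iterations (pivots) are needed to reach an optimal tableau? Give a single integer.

pivot: s2 in, x2 out → z = 77
No improving column remains; optimal.

1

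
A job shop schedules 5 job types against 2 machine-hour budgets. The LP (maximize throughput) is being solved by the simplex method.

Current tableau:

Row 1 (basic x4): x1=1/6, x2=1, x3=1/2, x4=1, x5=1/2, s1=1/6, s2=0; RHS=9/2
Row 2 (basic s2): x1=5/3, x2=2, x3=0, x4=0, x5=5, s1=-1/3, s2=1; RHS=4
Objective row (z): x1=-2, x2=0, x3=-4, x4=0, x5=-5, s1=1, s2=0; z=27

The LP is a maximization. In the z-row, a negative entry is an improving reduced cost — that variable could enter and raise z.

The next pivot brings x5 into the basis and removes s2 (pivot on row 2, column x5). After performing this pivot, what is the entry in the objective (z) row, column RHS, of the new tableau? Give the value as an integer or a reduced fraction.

31

Pivot element is row 2, column x5: 5.
Normalize row 2: new (row 2, RHS) = 4/5 = 4/5.
z-row ← z-row − (-5)·(new row 2): 27 − (-5)·(4/5) = 31.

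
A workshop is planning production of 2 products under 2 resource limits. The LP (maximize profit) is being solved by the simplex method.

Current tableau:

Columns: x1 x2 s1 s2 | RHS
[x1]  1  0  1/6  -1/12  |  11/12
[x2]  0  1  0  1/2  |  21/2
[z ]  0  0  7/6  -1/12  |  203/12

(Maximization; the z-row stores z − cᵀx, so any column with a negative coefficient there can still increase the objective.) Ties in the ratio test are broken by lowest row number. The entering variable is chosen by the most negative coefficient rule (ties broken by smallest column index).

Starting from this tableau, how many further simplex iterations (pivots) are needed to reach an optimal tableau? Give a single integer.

1

pivot: s2 in, x2 out → z = 56/3
No improving column remains; optimal.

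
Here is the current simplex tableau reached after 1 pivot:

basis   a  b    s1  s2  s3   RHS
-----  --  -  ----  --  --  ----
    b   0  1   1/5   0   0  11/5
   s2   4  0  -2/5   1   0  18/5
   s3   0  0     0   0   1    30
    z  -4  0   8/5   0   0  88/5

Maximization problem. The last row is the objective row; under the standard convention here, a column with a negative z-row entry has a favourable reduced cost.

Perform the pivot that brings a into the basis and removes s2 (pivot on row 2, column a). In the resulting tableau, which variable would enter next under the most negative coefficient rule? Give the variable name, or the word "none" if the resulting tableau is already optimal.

none

Pivot element 4. New z-row = old z-row − (-4)·(row 2/4).
Updated z-row coefficients: a: 0, b: 0, s1: 6/5, s2: 1, s3: 0.
No coefficient is strictly negative; the tableau after this pivot is optimal.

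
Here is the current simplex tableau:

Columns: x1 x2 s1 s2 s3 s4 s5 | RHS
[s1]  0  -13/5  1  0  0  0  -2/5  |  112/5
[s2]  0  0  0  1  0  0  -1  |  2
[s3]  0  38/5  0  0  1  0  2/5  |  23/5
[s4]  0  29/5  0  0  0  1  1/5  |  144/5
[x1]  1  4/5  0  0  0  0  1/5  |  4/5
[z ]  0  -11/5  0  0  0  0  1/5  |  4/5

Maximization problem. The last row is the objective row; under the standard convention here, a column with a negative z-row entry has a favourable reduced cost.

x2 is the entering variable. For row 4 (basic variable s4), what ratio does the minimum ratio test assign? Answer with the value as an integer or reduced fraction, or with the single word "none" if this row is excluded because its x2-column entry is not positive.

Ratio = RHS / (x2 entry) = (144/5) / (29/5) = 144/29.

144/29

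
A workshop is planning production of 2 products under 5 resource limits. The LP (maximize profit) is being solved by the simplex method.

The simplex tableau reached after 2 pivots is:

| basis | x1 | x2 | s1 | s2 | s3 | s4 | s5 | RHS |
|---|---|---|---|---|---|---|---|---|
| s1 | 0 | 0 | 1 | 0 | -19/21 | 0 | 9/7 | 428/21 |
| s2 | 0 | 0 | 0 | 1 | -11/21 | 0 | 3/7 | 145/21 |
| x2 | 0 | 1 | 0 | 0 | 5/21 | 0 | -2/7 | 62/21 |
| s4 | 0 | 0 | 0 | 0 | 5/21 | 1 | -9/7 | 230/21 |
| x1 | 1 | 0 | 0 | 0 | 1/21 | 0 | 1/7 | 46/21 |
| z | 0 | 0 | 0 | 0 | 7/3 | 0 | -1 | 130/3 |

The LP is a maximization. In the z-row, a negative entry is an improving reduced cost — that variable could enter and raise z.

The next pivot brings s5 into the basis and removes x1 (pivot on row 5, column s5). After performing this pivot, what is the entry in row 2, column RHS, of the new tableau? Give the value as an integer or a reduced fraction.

1/3

Pivot element is row 5, column s5: 1/7.
Normalize row 5: new (row 5, RHS) = (46/21)/(1/7) = 46/3.
row 2 ← row 2 − (3/7)·(new row 5): 145/21 − (3/7)·(46/3) = 1/3.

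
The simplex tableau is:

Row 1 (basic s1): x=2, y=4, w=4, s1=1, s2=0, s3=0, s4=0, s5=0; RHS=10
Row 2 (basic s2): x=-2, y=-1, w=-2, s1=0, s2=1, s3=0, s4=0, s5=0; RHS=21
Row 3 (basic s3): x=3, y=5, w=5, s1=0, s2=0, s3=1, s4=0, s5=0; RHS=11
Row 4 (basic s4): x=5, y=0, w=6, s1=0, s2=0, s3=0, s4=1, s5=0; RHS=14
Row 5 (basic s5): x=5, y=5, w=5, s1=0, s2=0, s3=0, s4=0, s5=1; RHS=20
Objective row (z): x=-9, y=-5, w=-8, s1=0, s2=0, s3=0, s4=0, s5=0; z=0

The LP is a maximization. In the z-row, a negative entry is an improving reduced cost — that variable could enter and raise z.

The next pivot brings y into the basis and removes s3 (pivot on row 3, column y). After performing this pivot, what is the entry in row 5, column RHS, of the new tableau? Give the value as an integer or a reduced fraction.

Pivot element is row 3, column y: 5.
Normalize row 3: new (row 3, RHS) = 11/5 = 11/5.
row 5 ← row 5 − 5·(new row 3): 20 − 5·(11/5) = 9.

9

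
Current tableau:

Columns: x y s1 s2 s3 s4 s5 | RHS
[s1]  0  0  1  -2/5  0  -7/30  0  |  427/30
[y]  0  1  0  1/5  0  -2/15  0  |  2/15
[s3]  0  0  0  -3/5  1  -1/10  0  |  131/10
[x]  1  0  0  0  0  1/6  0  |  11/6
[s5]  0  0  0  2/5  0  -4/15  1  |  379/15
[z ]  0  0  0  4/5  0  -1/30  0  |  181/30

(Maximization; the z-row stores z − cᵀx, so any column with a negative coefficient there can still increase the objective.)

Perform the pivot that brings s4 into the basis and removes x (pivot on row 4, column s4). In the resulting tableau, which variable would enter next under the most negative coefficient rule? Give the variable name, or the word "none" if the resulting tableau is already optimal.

none

Pivot element 1/6. New z-row = old z-row − (-1/30)·(row 4/(1/6)).
Updated z-row coefficients: x: 1/5, y: 0, s1: 0, s2: 4/5, s3: 0, s4: 0, s5: 0.
No coefficient is strictly negative; the tableau after this pivot is optimal.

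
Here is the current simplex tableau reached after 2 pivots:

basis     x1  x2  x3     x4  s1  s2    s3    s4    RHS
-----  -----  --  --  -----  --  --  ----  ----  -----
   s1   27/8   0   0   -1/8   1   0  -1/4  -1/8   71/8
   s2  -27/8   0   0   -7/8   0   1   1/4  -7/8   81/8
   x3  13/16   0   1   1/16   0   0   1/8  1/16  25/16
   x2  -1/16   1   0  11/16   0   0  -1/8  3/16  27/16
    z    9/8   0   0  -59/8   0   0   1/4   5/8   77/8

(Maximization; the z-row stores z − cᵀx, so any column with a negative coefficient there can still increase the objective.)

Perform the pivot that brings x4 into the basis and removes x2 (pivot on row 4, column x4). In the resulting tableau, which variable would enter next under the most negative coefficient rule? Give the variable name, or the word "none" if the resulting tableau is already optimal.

s3

Pivot element 11/16. New z-row = old z-row − (-59/8)·(row 4/(11/16)).
Updated z-row coefficients: x1: 5/11, x2: 118/11, x3: 0, x4: 0, s1: 0, s2: 0, s3: -12/11, s4: 29/11.
The most negative is -12/11 in column s3, so s3 would enter next.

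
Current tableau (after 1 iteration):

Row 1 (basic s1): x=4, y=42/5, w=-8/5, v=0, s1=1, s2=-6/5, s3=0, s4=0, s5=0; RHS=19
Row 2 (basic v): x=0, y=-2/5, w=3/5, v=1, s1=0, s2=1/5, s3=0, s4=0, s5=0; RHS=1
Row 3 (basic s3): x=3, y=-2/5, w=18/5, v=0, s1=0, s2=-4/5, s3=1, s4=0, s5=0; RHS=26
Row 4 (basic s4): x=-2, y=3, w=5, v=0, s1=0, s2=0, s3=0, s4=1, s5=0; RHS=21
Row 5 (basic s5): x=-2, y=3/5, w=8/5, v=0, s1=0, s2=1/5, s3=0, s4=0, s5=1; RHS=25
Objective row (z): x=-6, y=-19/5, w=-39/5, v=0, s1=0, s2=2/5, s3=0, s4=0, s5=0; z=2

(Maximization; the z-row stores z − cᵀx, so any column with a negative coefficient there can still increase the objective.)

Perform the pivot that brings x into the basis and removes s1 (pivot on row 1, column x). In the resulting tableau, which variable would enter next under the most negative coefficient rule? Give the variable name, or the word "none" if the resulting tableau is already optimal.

w

Pivot element 4. New z-row = old z-row − (-6)·(row 1/4).
Updated z-row coefficients: x: 0, y: 44/5, w: -51/5, v: 0, s1: 3/2, s2: -7/5, s3: 0, s4: 0, s5: 0.
The most negative is -51/5 in column w, so w would enter next.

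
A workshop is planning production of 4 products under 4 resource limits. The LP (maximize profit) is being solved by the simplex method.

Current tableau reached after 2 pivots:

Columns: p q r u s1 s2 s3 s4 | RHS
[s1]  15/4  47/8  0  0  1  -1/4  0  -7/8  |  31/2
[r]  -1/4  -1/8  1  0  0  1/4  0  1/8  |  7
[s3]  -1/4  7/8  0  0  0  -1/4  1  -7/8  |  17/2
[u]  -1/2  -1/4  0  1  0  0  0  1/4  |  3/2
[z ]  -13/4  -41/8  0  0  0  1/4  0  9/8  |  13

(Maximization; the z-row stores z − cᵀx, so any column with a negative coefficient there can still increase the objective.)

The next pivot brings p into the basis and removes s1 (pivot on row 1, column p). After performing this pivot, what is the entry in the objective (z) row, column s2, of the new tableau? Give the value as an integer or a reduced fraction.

1/30

Pivot element is row 1, column p: 15/4.
Normalize row 1: new (row 1, s2) = (-1/4)/(15/4) = -1/15.
z-row ← z-row − (-13/4)·(new row 1): 1/4 − (-13/4)·(-1/15) = 1/30.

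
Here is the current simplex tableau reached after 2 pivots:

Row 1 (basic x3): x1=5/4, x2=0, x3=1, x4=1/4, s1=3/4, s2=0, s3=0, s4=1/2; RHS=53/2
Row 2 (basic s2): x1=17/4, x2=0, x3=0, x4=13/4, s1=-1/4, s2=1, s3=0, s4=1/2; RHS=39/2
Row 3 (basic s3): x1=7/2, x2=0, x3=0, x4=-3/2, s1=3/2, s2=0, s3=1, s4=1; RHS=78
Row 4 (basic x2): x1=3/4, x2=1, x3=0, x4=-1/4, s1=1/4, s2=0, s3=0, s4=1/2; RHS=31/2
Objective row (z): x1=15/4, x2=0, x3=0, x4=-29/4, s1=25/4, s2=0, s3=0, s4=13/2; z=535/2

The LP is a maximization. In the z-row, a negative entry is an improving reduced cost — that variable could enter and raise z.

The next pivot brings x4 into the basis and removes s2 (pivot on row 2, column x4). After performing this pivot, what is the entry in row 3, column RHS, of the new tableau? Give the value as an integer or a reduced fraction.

87

Pivot element is row 2, column x4: 13/4.
Normalize row 2: new (row 2, RHS) = (39/2)/(13/4) = 6.
row 3 ← row 3 − (-3/2)·(new row 2): 78 − (-3/2)·6 = 87.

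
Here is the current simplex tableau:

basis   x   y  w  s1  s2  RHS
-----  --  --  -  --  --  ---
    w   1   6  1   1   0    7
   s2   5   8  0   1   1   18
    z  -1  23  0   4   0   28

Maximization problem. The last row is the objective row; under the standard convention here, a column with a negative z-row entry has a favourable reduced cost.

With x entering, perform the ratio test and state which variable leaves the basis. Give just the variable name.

s2

Ratios: row 1 (w): 7/1 = 7; row 2 (s2): 18/5 = 18/5.
Minimum ratio 18/5 is in the s2 row, so s2 leaves.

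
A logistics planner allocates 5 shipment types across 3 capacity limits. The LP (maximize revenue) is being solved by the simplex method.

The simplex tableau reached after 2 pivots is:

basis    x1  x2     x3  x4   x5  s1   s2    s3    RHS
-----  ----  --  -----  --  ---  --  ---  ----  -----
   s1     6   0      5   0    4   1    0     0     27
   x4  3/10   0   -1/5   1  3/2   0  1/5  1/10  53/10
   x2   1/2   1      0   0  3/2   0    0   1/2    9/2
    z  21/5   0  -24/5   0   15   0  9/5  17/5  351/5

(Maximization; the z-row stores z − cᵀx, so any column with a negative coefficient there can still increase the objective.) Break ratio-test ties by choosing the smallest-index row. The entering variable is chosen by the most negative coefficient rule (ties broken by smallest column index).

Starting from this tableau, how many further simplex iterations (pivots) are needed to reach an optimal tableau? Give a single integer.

pivot: x3 in, s1 out → z = 2403/25
No improving column remains; optimal.

1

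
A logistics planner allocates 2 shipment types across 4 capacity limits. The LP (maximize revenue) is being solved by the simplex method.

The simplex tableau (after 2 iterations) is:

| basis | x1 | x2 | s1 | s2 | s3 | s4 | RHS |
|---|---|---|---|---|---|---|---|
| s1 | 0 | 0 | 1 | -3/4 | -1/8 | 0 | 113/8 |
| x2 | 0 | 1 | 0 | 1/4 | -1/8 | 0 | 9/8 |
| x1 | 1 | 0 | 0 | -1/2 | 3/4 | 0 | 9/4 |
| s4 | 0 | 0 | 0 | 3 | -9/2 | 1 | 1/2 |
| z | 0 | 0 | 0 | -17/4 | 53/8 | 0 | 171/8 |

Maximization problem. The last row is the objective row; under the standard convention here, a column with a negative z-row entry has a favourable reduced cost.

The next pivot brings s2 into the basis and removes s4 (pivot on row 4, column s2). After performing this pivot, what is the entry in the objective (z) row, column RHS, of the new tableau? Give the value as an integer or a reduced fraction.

Pivot element is row 4, column s2: 3.
Normalize row 4: new (row 4, RHS) = (1/2)/3 = 1/6.
z-row ← z-row − (-17/4)·(new row 4): 171/8 − (-17/4)·(1/6) = 265/12.

265/12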